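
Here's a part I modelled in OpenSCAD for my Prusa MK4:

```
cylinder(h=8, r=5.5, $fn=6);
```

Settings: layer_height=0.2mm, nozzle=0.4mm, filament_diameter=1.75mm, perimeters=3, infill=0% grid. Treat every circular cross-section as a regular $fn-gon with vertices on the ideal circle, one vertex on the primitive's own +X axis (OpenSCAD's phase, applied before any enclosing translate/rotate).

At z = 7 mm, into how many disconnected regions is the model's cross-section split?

1

At z = 7 mm: the cylinder: section is a regular 6-gon, circumradius r=5.5. The result has 1 disconnected region.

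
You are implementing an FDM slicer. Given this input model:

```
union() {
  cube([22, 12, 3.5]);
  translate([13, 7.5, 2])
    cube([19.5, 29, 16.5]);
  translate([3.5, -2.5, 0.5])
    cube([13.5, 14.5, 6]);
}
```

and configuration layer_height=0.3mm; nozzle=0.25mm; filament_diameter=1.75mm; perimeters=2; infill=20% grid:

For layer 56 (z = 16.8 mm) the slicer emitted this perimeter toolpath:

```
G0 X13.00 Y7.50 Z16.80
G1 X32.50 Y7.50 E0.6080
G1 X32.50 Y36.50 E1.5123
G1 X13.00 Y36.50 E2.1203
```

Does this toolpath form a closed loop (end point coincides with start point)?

no

Start point (G0): (13.00, 7.50). End point (last G1): the path does not return to the start — open.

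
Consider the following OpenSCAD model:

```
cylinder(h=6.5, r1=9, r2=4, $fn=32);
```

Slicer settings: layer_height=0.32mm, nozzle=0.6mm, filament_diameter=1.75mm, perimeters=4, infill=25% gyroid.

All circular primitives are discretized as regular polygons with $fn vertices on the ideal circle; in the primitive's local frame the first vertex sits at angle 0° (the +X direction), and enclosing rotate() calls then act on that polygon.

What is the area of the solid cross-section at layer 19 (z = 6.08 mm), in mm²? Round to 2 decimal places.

At z = 6.08 mm: the cone (r1=9→r2=4) has section circumradius 4.323 here — a regular 32-gon (area = (32/2)·4.323²·sin(360°/32) = 58.34 mm²). Overall, the cross-section is a single solid region. Net area = 58.34 mm².

58.34 mm²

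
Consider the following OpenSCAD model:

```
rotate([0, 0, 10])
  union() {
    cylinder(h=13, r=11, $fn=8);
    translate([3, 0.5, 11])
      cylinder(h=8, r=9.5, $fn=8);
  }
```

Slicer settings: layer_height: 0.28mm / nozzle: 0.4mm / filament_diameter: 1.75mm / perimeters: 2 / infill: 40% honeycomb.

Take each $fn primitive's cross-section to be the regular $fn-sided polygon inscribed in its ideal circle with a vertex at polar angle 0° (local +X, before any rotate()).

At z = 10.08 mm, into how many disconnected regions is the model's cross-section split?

1

At z = 10.08 mm: the cylinder: section is a regular 8-gon, circumradius r=11; the cylinder at (3, 0.5) is absent (z outside [11, 19]); Combining (union): only the r=11 cylinder is present, so the union is just that shape — 1 connected region; (whole slice rotated 10° about Z — lengths, areas and connectivity unchanged). The result has 1 disconnected region.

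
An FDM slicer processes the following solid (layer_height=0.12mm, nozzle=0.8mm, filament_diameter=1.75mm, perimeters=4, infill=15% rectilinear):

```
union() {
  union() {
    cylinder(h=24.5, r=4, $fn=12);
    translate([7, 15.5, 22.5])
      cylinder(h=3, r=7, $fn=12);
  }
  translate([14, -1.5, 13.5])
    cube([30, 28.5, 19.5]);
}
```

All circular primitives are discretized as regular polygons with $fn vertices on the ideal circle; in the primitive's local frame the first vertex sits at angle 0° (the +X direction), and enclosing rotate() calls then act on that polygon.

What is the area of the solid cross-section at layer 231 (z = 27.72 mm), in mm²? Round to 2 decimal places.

At z = 27.72 mm: the cylinder is absent (z outside [0, 24.5]); the cylinder at (7, 15.5) does not reach this height (z outside [22.5, 25.5]); Taking the union: nothing is present at this height; the 30×28.5 cube at (14, -1.5) contributes its full rectangle (area 855.00 mm²); Merging all regions: only the 30×28.5 cube at (14, -1.5) is present, so the union is just that shape — area = 855.00 mm². Overall, the cross-section is a single solid region. Net area = 855.00 mm².

855.00 mm²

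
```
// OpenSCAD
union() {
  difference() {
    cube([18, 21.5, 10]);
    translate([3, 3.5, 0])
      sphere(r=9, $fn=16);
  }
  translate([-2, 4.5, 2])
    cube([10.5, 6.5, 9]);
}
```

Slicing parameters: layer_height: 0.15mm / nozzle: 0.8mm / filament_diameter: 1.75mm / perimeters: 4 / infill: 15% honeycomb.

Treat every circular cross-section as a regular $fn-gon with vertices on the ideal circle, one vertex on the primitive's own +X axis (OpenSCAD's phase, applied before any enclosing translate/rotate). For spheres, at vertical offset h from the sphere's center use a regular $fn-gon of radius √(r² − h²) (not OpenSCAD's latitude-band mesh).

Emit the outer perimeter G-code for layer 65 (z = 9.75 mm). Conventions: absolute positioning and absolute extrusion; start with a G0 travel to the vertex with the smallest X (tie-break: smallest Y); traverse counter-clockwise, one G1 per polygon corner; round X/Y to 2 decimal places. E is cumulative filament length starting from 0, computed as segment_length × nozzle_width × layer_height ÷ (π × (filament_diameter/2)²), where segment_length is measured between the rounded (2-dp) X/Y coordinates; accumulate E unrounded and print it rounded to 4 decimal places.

At z = 9.75 mm: the cube is present — its section is the full 18×21.5 rectangle; the sphere at (3, 3.5) is absent (|z−center|=9.750 > r=9); After the difference (first − rest): none of the subtracted shapes is present at this height, so the 18×21.5 cube is unchanged — 1 connected region; the cube at (-2, 4.5) is present — its section is the full 10.5×6.5 rectangle; Combining (union): the regions partially overlap (shared area 55.25 mm²), so overlapping operands fuse into one piece — 1 connected region. The outline is a single polygon with 8 vertices. Extrusion per mm of travel: 0.8 × 0.15 / (π × 0.875²) = 0.049890. Accumulating E over each segment gives final E = 4.1409.

G0 X-2.00 Y4.50 Z9.75
G1 X0.00 Y4.50 E0.0998
G1 X0.00 Y0.00 E0.3243
G1 X18.00 Y0.00 E1.2223
G1 X18.00 Y21.50 E2.2949
G1 X0.00 Y21.50 E3.1930
G1 X0.00 Y11.00 E3.7168
G1 X-2.00 Y11.00 E3.8166
G1 X-2.00 Y4.50 E4.1409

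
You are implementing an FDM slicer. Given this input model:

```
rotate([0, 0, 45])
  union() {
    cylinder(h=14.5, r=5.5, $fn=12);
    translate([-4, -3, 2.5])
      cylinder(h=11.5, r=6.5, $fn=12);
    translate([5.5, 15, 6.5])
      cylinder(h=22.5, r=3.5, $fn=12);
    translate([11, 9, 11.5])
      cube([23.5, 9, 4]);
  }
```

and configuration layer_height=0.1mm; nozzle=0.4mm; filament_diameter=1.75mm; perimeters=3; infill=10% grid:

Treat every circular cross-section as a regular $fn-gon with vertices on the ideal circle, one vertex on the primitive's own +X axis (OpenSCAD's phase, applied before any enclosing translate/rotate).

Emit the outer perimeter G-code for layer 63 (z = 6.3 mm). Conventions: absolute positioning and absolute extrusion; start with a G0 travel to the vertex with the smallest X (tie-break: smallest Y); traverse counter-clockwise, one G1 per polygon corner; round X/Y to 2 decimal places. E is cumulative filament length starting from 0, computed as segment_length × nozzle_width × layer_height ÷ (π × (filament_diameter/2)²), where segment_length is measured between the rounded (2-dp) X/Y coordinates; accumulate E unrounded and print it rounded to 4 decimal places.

G0 X-6.99 Y-6.63 Z6.30
G1 X-5.30 Y-9.55 E0.0561
G1 X-2.39 Y-11.23 E0.1120
G1 X0.98 Y-11.23 E0.1680
G1 X3.89 Y-9.55 E0.2239
G1 X5.57 Y-6.63 E0.2799
G1 X5.57 Y-3.27 E0.3358
G1 X4.91 Y-2.12 E0.3579
G1 X5.31 Y-1.42 E0.3713
G1 X5.31 Y1.42 E0.4185
G1 X3.89 Y3.89 E0.4659
G1 X1.42 Y5.31 E0.5133
G1 X-1.42 Y5.31 E0.5605
G1 X-3.89 Y3.89 E0.6079
G1 X-5.31 Y1.42 E0.6552
G1 X-5.31 Y-0.37 E0.6850
G1 X-6.99 Y-3.27 E0.7408
G1 X-6.99 Y-6.63 E0.7966

At z = 6.3 mm: the r=5.5 cylinder gives a regular 12-gon of circumradius 5.5 (constant along its height); the r=6.5 cylinder at (-4, -3) contributes a regular 12-gon of circumradius 6.5; the cylinder at (5.5, 15) does not reach this height (z outside [6.5, 29]); the cube at (11, 9) does not reach this height (z outside [11.5, 15.5]); Merging all regions: the regions partially overlap (shared area 50.71 mm²), so overlapping operands fuse into one piece — 1 connected region; (whole slice rotated 45° about Z — lengths, areas and connectivity unchanged). The outline is a single polygon with 17 vertices. Extrusion per mm of travel: 0.4 × 0.1 / (π × 0.875²) = 0.016630. Accumulating E over each segment gives final E = 0.7966.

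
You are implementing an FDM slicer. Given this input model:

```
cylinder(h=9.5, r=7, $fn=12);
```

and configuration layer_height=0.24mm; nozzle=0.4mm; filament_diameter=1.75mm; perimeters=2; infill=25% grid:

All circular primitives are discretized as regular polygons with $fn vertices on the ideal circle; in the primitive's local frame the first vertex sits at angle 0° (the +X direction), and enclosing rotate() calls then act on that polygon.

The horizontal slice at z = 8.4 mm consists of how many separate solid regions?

At z = 8.4 mm: the r=7 cylinder gives a regular 12-gon of circumradius 7 (constant along its height). The result has 1 disconnected region.

1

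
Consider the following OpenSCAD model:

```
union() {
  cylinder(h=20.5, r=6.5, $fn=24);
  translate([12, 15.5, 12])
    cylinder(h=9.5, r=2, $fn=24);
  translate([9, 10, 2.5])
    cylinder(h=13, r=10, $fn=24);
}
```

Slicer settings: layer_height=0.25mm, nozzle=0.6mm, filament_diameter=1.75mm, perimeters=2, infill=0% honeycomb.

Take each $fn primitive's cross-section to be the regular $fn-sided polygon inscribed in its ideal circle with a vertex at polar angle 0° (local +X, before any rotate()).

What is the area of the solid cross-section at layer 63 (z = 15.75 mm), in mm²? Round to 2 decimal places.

143.64 mm²

At z = 15.75 mm: the r=6.5 cylinder gives a regular 24-gon of circumradius 6.5 (constant along its height) (area = (24/2)·6.500²·sin(360°/24) = 131.22 mm²); the cylinder at (12, 15.5): section is a regular 24-gon, circumradius r=2 (area = (24/2)·2.000²·sin(360°/24) = 12.42 mm²); the cylinder at (9, 10) is not intersected at this z (z outside [2.5, 15.5]); Combining (union): the 2 present regions are separate (no shared area or edge), so areas and boundary lengths simply add and each stays a separate island — area = 143.64 mm². Overall, the cross-section has 2 separate islands. Net area = 143.64 mm².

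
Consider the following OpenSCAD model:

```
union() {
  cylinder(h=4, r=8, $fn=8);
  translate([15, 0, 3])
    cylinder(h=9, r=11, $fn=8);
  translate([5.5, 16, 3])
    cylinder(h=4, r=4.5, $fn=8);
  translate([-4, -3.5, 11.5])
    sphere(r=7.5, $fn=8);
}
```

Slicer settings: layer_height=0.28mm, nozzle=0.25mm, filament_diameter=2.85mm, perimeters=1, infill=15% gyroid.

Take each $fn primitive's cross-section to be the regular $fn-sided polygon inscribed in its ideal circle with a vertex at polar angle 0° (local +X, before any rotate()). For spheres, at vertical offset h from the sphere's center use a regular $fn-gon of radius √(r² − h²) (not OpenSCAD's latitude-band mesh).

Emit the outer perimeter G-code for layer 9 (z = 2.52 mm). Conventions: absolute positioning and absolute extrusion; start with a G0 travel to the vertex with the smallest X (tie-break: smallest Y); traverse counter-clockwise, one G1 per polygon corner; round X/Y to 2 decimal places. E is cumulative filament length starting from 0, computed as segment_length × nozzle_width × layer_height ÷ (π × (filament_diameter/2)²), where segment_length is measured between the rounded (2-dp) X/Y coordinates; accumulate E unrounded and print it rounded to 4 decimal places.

G0 X-8.00 Y0.00 Z2.52
G1 X-5.66 Y-5.66 E0.0672
G1 X0.00 Y-8.00 E0.1344
G1 X5.66 Y-5.66 E0.2016
G1 X8.00 Y0.00 E0.2688
G1 X5.66 Y5.66 E0.3360
G1 X0.00 Y8.00 E0.4032
G1 X-5.66 Y5.66 E0.4704
G1 X-8.00 Y0.00 E0.5376

At z = 2.52 mm: the cylinder: section is a regular 8-gon, circumradius r=8; the cylinder at (15, 0) is absent (z outside [3, 12]); the cylinder at (5.5, 16) does not reach this height (z outside [3, 7]); the sphere at (-4, -3.5) does not reach this height (|z−center|=8.980 > r=7.5); Merging all regions: only the r=8 cylinder is present, so the union is just that shape — 1 connected region. The outline is a single polygon with 8 vertices. Extrusion per mm of travel: 0.25 × 0.28 / (π × 1.425²) = 0.010973. Accumulating E over each segment gives final E = 0.5376.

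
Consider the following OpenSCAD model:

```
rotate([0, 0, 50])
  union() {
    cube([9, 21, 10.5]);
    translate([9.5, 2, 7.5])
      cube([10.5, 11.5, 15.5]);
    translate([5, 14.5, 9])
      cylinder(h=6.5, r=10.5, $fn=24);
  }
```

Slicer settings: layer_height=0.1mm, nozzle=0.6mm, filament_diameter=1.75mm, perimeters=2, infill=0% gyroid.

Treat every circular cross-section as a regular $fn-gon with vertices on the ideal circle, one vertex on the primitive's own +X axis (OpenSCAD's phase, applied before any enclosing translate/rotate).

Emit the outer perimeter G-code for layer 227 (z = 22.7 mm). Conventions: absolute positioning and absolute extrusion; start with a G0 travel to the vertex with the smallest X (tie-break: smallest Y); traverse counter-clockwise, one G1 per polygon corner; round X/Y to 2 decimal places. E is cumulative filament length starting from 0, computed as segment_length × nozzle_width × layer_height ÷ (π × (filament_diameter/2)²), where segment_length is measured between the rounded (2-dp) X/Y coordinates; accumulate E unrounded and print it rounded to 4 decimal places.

At z = 22.7 mm: the cube does not reach this height (z outside [0, 10.5]); the cube at (9.5, 2) is present — its section is the full 10.5×11.5 rectangle; the cylinder at (5, 14.5) does not reach this height (z outside [9, 15.5]); Merging all regions: only the 10.5×11.5 cube at (9.5, 2) is present, so the union is just that shape — 1 connected region; (rotated 50° about Z; rotation is an isometry so areas/perimeters/island counts are preserved). The outline is a single polygon with 4 vertices. Extrusion per mm of travel: 0.6 × 0.1 / (π × 0.875²) = 0.024945. Accumulating E over each segment gives final E = 1.0978.

G0 X-4.24 Y15.96 Z22.70
G1 X4.57 Y8.56 E0.2870
G1 X11.32 Y16.61 E0.5491
G1 X2.51 Y24.00 E0.8359
G1 X-4.24 Y15.96 E1.0978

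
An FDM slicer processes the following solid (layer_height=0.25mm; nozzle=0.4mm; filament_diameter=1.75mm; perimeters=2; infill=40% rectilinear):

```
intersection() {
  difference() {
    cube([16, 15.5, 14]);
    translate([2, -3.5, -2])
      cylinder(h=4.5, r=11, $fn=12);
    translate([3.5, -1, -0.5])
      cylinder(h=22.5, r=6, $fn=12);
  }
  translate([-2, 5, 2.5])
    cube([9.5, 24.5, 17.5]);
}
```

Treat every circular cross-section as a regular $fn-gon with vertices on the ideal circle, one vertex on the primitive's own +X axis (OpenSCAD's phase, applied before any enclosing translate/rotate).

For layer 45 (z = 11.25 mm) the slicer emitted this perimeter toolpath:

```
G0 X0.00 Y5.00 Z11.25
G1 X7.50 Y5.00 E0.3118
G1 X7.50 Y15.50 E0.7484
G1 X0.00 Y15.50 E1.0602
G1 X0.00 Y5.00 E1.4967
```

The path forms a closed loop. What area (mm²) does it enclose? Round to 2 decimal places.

78.75 mm²

Apply the shoelace formula to the sequence of (X, Y) vertices; enclosed area = 78.75 mm².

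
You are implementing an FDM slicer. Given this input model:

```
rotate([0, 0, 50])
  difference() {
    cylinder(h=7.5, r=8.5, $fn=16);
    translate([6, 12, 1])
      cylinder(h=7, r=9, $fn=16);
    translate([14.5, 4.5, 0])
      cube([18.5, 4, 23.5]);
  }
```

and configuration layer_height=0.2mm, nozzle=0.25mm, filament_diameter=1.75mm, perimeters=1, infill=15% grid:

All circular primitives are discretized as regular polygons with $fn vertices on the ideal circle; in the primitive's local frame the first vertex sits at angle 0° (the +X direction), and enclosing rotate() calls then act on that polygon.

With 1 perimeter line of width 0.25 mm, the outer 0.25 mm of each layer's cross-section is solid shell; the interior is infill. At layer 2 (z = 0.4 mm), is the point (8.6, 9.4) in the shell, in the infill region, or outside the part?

At z = 0.4 mm: the cylinder: section is a regular 16-gon, circumradius r=8.5; the cylinder at (6, 12) is absent (z outside [1, 8]); the 18.5×4 cube at (14.5, 4.5) contributes its full rectangle; Subtracting the remaining from the first: starting from the r=8.5 cylinder, the 18.5×4 cube at (14.5, 4.5) misses the remaining region (no effect) — 1 connected region; (rotated 50° about Z; rotation is an isometry so areas/perimeters/island counts are preserved). Overall, the cross-section is a single solid region. Undo the 50° rotation: the query point maps to (12.729, -0.546) in the un-rotated model frame. The nearest boundary edge runs (7.85, 3.25)→(8.50, 0.00); distance from the point to it = 4.26 mm. The point is not inside any of the regions above, so it lies outside the cross-section (4.26 mm from the nearest boundary).

outside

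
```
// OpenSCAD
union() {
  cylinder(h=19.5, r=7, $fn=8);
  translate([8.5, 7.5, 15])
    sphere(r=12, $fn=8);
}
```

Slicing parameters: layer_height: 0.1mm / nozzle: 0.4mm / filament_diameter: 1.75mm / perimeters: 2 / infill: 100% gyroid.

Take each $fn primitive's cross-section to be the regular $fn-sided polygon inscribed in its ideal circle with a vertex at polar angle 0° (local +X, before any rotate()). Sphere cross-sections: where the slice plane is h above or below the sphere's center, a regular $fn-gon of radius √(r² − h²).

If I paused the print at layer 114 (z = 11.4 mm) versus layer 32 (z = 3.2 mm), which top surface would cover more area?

Layer 114 (z = 11.4): the r=7 cylinder contributes a regular 8-gon of circumradius 7 (area = (8/2)·7.000²·sin(360°/8) = 138.59 mm²); the r=12 sphere at (8.5, 7.5) slices to a regular 8-gon of circumradius 11.447 (√(r²−h²) with h=3.6 from center) (area = (8/2)·11.447²·sin(360°/8) = 370.64 mm²); Taking the union: the regions partially overlap — summed areas 509.23 mm² minus the doubly-counted overlap 53.40 mm² gives 455.83 mm² — area = 455.83 mm². So its area = 455.83 mm². Layer 32 (z = 3.2): the r=7 cylinder gives a regular 8-gon of circumradius 7 (constant along its height) (area = (8/2)·7.000²·sin(360°/8) = 138.59 mm²); the r=12 sphere at (8.5, 7.5) slices to a regular 8-gon of circumradius 2.182 (√(r²−h²) with h=11.8 from center) (area = (8/2)·2.182²·sin(360°/8) = 13.46 mm²); Combining (union): the 2 present regions are separate (no shared area or edge), so areas and boundary lengths simply add and each stays a separate island — area = 152.06 mm². So its area = 152.06 mm². Layer 114 is larger (455.83 vs 152.06 mm²).

layer 114 (z = 11.4 mm)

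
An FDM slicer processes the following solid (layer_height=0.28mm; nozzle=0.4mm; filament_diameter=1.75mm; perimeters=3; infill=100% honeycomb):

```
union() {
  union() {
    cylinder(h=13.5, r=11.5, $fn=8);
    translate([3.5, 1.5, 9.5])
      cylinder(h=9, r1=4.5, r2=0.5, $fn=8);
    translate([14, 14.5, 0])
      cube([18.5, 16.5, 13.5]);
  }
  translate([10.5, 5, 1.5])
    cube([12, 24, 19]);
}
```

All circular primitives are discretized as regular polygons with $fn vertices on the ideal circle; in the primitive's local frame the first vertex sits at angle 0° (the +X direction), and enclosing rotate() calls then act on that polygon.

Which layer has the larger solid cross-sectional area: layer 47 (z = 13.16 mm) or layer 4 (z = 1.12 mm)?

layer 47 (z = 13.16 mm)

Layer 47 (z = 13.16): the r=11.5 cylinder contributes a regular 8-gon of circumradius 11.5 (area = (8/2)·11.500²·sin(360°/8) = 374.06 mm²); the cone at (3.5, 1.5) contributes a regular 8-gon of circumradius 2.873 (interpolated between r1=4.5 and r2=0.5 at t=0.407) (area = (8/2)·2.873²·sin(360°/8) = 23.35 mm²); the cube at (14, 14.5) is present — its section is the full 18.5×16.5 rectangle (area 305.25 mm²); Taking the union: the regions partially overlap — summed areas 702.66 mm² minus the doubly-counted overlap 23.35 mm² gives 679.31 mm² — area = 679.31 mm²; the 12×24 cube at (10.5, 5) contributes its full rectangle (area 288.00 mm²); Taking the union: the regions partially overlap — summed areas 967.31 mm² minus the doubly-counted overlap 123.25 mm² gives 844.06 mm² — area = 844.06 mm². So its area = 844.06 mm². Layer 4 (z = 1.12): the cylinder: section is a regular 8-gon, circumradius r=11.5 (area = (8/2)·11.500²·sin(360°/8) = 374.06 mm²); the cone at (3.5, 1.5) is absent (z outside [9.5, 18.5]); the cube at (14, 14.5) (footprint 18.5×16.5) is included at this height (area 305.25 mm²); Taking the union: the 2 present regions are separate (no shared area or edge), so areas and boundary lengths simply add and each stays a separate island — area = 679.31 mm²; the cube at (10.5, 5) is absent (z outside [1.5, 20.5]); Merging all regions: only the result so far is present, so the union is just that shape — area = 679.31 mm². So its area = 679.31 mm². Layer 47 is larger (844.06 vs 679.31 mm²).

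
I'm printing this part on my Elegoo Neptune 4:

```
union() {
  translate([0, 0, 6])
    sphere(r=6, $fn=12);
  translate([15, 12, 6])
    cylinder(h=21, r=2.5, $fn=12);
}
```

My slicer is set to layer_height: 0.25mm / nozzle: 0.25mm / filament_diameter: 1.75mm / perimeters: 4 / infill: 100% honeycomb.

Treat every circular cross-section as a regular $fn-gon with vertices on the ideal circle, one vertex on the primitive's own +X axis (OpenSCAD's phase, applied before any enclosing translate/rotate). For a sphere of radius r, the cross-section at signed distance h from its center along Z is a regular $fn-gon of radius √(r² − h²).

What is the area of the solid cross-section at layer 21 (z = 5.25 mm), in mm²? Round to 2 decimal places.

106.31 mm²

At z = 5.25 mm: the r=6 sphere contributes a regular 12-gon of circumradius √(6²−0.75²) = 5.953 (area = (12/2)·5.953²·sin(360°/12) = 106.31 mm²); the cylinder at (15, 12) is absent (z outside [6, 27]); Taking the union: only the r=6 sphere is present, so the union is just that shape — area = 106.31 mm². Overall, the cross-section is a single solid region. Net area = 106.31 mm².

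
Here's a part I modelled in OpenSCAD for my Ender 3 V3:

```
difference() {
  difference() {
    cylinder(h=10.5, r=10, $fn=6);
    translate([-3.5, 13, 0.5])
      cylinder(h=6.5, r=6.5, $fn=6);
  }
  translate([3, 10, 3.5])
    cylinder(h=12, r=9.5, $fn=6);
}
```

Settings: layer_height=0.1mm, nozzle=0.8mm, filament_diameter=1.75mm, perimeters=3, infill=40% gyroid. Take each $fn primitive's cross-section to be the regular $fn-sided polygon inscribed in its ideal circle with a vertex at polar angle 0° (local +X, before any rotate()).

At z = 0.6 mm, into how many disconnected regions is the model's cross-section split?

1

At z = 0.6 mm: the r=10 cylinder contributes a regular 6-gon of circumradius 10; the r=6.5 cylinder at (-3.5, 13) gives a regular 6-gon of circumradius 6.5 (constant along its height); Taking the first minus the rest: starting from the r=10 cylinder, the r=6.5 cylinder at (-3.5, 13) partially overlaps it — only the 7.08 mm² overlap (of its 109.77 mm²) is removed, clipping the outline — 1 connected region; the cylinder at (3, 10) is not intersected at this z (z outside [3.5, 15.5]); After the difference (first − rest): none of the subtracted shapes is present at this height, so that combined region is unchanged — 1 connected region. The result has 1 disconnected region.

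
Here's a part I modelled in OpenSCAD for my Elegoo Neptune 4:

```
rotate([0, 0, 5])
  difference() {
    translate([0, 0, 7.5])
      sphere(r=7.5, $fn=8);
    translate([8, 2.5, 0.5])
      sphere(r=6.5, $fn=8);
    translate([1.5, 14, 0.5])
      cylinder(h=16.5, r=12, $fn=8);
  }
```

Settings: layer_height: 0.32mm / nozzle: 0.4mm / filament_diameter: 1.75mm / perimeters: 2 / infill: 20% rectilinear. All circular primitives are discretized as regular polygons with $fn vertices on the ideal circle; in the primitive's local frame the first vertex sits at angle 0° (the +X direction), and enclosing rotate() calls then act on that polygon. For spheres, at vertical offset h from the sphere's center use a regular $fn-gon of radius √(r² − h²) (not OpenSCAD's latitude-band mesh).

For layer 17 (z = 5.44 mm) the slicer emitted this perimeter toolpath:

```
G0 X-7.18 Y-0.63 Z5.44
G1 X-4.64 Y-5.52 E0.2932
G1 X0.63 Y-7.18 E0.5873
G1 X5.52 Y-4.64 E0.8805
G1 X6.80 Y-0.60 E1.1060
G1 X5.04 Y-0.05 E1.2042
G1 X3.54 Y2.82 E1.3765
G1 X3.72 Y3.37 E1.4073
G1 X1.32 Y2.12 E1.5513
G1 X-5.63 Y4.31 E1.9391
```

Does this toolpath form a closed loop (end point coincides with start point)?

no

Start point (G0): (-7.18, -0.63). End point (last G1): the path does not return to the start — open.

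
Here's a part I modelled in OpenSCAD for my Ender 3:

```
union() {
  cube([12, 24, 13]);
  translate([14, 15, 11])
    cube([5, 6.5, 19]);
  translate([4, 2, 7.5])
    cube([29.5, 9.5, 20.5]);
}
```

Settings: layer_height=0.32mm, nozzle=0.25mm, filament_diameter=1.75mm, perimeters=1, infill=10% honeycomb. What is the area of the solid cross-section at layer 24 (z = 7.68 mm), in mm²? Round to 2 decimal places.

492.25 mm²

At z = 7.68 mm: the cube (footprint 12×24) is included at this height (area 288.00 mm²); the cube at (14, 15) is not intersected at this z (z outside [11, 30]); the cube at (4, 2) is present — its section is the full 29.5×9.5 rectangle (area 280.25 mm²); Taking the union: the regions partially overlap — summed areas 568.25 mm² minus the doubly-counted overlap 76.00 mm² gives 492.25 mm² — area = 492.25 mm². Overall, the cross-section is a single solid region. Net area = 492.25 mm².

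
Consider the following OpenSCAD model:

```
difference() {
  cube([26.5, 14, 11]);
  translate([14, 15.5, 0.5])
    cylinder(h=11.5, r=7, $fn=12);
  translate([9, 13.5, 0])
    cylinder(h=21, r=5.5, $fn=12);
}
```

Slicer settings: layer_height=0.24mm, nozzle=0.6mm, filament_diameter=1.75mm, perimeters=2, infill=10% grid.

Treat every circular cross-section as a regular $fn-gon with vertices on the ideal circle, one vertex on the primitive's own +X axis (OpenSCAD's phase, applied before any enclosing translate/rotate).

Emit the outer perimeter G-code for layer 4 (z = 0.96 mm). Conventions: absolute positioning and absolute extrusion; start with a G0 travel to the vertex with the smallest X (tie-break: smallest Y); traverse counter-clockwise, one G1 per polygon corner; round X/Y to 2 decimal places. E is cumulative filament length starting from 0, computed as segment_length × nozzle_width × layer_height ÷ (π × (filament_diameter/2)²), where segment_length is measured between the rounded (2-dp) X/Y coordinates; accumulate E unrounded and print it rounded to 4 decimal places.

At z = 0.96 mm: the 26.5×14 cube contributes its full rectangle; the r=7 cylinder at (14, 15.5) gives a regular 12-gon of circumradius 7 (constant along its height); the cylinder at (9, 13.5): section is a regular 12-gon, circumradius r=5.5; Subtracting the remaining from the first: starting from the 26.5×14 cube, the r=7 cylinder at (14, 15.5) partially overlaps it — only the 53.10 mm² overlap (of its 147.00 mm²) is removed, clipping the outline; the r=5.5 cylinder at (9, 13.5) partially overlaps it — only the 26.09 mm² overlap (of its 90.75 mm²) is removed, clipping the outline — 1 connected region. The outline is a single polygon with 15 vertices. Extrusion per mm of travel: 0.6 × 0.24 / (π × 0.875²) = 0.059868. Accumulating E over each segment gives final E = 5.2498.

G0 X0.00 Y0.00 Z0.96
G1 X26.50 Y0.00 E1.5865
G1 X26.50 Y14.00 E2.4247
G1 X20.60 Y14.00 E2.7779
G1 X20.06 Y12.00 E2.9019
G1 X17.50 Y9.44 E3.1187
G1 X14.00 Y8.50 E3.3356
G1 X12.04 Y9.03 E3.4572
G1 X11.75 Y8.74 E3.4817
G1 X9.00 Y8.00 E3.6522
G1 X6.25 Y8.74 E3.8227
G1 X4.24 Y10.75 E3.9929
G1 X3.50 Y13.50 E4.1634
G1 X3.63 Y14.00 E4.1943
G1 X0.00 Y14.00 E4.4116
G1 X0.00 Y0.00 E5.2498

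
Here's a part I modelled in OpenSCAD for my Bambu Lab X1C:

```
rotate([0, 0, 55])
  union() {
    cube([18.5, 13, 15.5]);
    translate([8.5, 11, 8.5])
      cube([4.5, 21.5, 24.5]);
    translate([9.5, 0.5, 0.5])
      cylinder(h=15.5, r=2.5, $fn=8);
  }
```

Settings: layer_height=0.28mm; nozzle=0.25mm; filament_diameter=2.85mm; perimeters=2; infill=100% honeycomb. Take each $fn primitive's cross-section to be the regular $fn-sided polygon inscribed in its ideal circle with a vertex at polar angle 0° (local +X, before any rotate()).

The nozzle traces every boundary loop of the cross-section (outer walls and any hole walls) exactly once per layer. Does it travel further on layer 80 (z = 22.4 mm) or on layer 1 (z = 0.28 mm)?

Layer 80 (z = 22.4): the cube is not intersected at this z (z outside [0, 15.5]); the cube at (8.5, 11) (footprint 4.5×21.5) is included at this height (perimeter 52.00 mm); the cylinder at (9.5, 0.5) is not intersected at this z (z outside [0.5, 16]); Merging all regions: only the 4.5×21.5 cube at (8.5, 11) is present, so the union is just that shape — boundary = 52.00 mm; (rotated 55° about Z; rotation is an isometry so areas/perimeters/island counts are preserved). So its perimeter = 52.00 mm. Layer 1 (z = 0.28): the cube is present — its section is the full 18.5×13 rectangle (perimeter 63.00 mm); the cube at (8.5, 11) is absent (z outside [8.5, 33]); the cylinder at (9.5, 0.5) is absent (z outside [0.5, 16]); Merging all regions: only the 18.5×13 cube is present, so the union is just that shape — boundary = 63.00 mm; (rotated 55° about Z; rotation is an isometry so areas/perimeters/island counts are preserved). So its perimeter = 63.00 mm. Layer 1 is larger (63.00 vs 52.00 mm).

layer 1 (z = 0.28 mm)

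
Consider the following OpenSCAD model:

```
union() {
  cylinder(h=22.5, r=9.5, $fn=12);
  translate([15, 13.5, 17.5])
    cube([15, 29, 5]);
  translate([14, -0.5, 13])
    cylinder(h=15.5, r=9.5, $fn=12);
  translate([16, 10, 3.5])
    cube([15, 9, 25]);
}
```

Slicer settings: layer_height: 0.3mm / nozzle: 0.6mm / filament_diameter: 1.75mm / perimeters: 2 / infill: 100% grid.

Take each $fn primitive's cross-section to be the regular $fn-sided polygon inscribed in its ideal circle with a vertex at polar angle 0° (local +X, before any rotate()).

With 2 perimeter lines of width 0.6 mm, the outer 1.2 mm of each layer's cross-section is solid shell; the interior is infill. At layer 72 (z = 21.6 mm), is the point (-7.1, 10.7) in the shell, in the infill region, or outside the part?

outside

At z = 21.6 mm: the r=9.5 cylinder contributes a regular 12-gon of circumradius 9.5; the cube at (15, 13.5) is present — its section is the full 15×29 rectangle; the r=9.5 cylinder at (14, -0.5) contributes a regular 12-gon of circumradius 9.5; the 15×9 cube at (16, 10) contributes its full rectangle; Taking the union: the regions partially overlap (shared area 115.30 mm²), so overlapping operands fuse into one piece — 2 connected regions. Overall, the cross-section has 2 separate islands. The nearest boundary edge runs (-8.23, 4.75)→(-4.75, 8.23); distance from the point to it = 3.41 mm. The point is not inside any of the regions above, so it lies outside the cross-section (3.41 mm from the nearest boundary).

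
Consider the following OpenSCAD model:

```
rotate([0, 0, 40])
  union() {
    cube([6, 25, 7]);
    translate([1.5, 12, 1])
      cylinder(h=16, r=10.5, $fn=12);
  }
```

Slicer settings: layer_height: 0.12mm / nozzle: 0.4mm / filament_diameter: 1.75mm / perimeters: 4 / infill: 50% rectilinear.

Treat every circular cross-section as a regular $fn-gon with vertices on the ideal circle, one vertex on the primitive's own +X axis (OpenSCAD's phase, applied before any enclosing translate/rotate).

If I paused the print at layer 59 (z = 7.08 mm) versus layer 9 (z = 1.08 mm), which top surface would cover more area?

Layer 59 (z = 7.08): the cube is absent (z outside [0, 7]); the r=10.5 cylinder at (1.5, 12) contributes a regular 12-gon of circumradius 10.5 (area = (12/2)·10.500²·sin(360°/12) = 330.75 mm²); Taking the union: only the r=10.5 cylinder at (1.5, 12) is present, so the union is just that shape — area = 330.75 mm²; (rotated 40° about Z; rotation is an isometry so areas/perimeters/island counts are preserved). So its area = 330.75 mm². Layer 9 (z = 1.08): the 6×25 cube contributes its full rectangle (area 150.00 mm²); the r=10.5 cylinder at (1.5, 12) gives a regular 12-gon of circumradius 10.5 (constant along its height) (area = (12/2)·10.500²·sin(360°/12) = 330.75 mm²); Taking the union: the regions partially overlap — summed areas 480.75 mm² minus the doubly-counted overlap 119.97 mm² gives 360.78 mm² — area = 360.78 mm²; (whole slice rotated 40° about Z — lengths, areas and connectivity unchanged). So its area = 360.78 mm². Layer 9 is larger (360.78 vs 330.75 mm²).

layer 9 (z = 1.08 mm)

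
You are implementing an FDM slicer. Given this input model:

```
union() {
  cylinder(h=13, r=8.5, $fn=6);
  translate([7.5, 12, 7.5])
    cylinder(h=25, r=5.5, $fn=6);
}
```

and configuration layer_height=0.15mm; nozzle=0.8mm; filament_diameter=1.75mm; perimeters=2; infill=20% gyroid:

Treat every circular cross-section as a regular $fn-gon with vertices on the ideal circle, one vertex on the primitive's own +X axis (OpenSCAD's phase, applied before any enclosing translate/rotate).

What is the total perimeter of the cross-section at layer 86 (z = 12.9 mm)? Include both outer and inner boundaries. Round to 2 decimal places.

At z = 12.9 mm: the cylinder: section is a regular 6-gon, circumradius r=8.5 (perimeter = 2·6·8.500·sin(180°/6) = 51.00 mm); the cylinder at (7.5, 12): section is a regular 6-gon, circumradius r=5.5 (perimeter = 2·6·5.500·sin(180°/6) = 33.00 mm); Taking the union: the 2 present regions are separate (no shared area or edge), so areas and boundary lengths simply add and each stays a separate island — boundary = 84.00 mm. Overall, the cross-section has 2 separate islands. Total boundary length (outer) = 84.00 mm.

84.00 mm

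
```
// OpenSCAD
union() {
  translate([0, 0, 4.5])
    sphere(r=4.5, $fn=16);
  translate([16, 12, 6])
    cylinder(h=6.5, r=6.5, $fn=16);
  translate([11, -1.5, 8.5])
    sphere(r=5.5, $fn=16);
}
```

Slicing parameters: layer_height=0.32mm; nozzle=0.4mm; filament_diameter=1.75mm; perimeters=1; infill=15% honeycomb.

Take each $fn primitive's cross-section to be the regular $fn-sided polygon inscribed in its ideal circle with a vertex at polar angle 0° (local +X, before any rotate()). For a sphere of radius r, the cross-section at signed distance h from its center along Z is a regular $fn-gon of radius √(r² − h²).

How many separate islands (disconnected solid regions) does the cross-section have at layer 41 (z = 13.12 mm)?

At z = 13.12 mm: the sphere is absent (|z−center|=8.620 > r=4.5); the cylinder at (16, 12) is not intersected at this z (z outside [6, 12.5]); the sphere at (11, -1.5): section is a regular 16-gon, circumradius = √(r²−h²) = √(5.5²−4.62²) = 2.984; Merging all regions: only the r=5.5 sphere at (11, -1.5) is present, so the union is just that shape — 1 connected region. Overall, the cross-section is a single solid region. Island count = 1.

1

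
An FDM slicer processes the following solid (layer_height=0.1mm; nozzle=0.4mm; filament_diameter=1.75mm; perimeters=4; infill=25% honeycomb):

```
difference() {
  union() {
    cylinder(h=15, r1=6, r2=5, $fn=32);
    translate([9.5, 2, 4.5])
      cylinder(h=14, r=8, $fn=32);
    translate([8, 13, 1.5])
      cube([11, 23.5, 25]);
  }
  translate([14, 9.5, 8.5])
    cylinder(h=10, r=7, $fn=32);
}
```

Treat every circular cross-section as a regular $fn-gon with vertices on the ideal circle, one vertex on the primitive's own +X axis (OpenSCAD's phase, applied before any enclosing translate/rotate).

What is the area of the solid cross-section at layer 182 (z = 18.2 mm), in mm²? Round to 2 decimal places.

At z = 18.2 mm: the cone does not reach this height (z outside [0, 15]); the cylinder at (9.5, 2): section is a regular 32-gon, circumradius r=8 (area = (32/2)·8.000²·sin(360°/32) = 199.77 mm²); the cube at (8, 13) is present — its section is the full 11×23.5 rectangle (area 258.50 mm²); Taking the union: the 2 present regions are separate (no shared area or edge), so areas and boundary lengths simply add and each stays a separate island — area = 458.27 mm²; the cylinder at (14, 9.5): section is a regular 32-gon, circumradius r=7 (area = (32/2)·7.000²·sin(360°/32) = 152.95 mm²); Subtracting the remaining from the first: starting from the result so far (458.27 mm²), the r=7 cylinder at (14, 9.5) partially overlaps it — only the 81.49 mm² overlap (of its 152.95 mm²) is removed, clipping the outline — area = 376.79 mm². Overall, the cross-section has 2 separate islands. Net area = 376.79 mm².

376.79 mm²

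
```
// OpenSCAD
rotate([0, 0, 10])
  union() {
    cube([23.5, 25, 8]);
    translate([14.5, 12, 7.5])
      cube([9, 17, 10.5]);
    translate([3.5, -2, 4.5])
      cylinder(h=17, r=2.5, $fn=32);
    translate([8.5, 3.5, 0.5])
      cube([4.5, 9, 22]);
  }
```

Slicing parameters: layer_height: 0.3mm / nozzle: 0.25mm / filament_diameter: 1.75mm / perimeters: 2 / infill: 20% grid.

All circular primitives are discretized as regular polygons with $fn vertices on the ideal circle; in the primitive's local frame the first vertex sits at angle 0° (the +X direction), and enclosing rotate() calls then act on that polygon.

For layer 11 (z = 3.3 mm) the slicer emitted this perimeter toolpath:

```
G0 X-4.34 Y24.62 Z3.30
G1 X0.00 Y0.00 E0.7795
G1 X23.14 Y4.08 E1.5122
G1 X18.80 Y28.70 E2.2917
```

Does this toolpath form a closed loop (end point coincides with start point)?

Start point (G0): (-4.34, 24.62). End point (last G1): the path does not return to the start — open.

no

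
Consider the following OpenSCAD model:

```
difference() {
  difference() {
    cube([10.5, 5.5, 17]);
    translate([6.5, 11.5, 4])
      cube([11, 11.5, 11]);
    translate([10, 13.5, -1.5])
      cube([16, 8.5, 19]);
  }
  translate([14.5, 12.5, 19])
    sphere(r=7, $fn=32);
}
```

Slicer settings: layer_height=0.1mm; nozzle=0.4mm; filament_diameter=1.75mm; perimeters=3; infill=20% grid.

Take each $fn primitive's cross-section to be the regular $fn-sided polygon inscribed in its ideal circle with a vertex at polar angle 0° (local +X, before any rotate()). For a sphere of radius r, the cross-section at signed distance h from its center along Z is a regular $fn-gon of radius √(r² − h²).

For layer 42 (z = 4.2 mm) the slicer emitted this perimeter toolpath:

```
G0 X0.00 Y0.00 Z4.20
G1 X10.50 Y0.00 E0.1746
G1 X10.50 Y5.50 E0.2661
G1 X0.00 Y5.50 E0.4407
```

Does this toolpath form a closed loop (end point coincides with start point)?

Start point (G0): (0.00, 0.00). End point (last G1): the path does not return to the start — open.

no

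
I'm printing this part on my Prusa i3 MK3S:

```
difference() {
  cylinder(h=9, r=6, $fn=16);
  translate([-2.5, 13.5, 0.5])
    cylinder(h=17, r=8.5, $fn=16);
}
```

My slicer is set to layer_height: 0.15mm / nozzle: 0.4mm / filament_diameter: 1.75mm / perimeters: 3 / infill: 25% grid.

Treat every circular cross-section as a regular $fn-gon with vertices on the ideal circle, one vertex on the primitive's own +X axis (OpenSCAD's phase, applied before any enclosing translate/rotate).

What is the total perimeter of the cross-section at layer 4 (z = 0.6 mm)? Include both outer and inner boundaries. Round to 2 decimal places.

At z = 0.6 mm: the cylinder: section is a regular 16-gon, circumradius r=6 (perimeter = 2·16·6.000·sin(180°/16) = 37.46 mm); the cylinder at (-2.5, 13.5): section is a regular 16-gon, circumradius r=8.5 (perimeter = 2·16·8.500·sin(180°/16) = 53.06 mm); After the difference (first − rest): starting from the r=6 cylinder, the r=8.5 cylinder at (-2.5, 13.5) partially overlaps it — only the 1.63 mm² overlap (of its 221.19 mm²) is removed, clipping the outline — boundary = 37.38 mm. Overall, the cross-section is a single solid region. Total boundary length (outer) = 37.38 mm.

37.38 mm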